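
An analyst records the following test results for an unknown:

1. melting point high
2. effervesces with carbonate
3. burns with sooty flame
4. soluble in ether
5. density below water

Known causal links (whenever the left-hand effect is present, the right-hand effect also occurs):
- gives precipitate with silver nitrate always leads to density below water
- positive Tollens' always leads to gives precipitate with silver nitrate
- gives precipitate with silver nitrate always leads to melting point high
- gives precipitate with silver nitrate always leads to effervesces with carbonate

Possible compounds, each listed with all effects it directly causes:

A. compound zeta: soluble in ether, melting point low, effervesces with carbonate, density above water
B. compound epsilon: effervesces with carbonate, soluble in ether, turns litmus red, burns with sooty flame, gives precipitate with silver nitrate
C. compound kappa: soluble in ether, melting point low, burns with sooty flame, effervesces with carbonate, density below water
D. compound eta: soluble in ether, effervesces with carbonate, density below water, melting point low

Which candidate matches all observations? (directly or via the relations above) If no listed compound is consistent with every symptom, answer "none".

For each candidate, compare predicted effects to what was observed:
(A) compound zeta — melting point high ✗; effervesces with carbonate ✓; burns with sooty flame ✗; soluble in ether ✓; density below water ✗
(B) compound epsilon — melting point high ✓ (via gives precipitate with silver nitrate → melting point high); effervesces with carbonate ✓; burns with sooty flame ✓; soluble in ether ✓; density below water ✓ (via gives precipitate with silver nitrate → density below water)
(C) compound kappa — melting point high ✗; effervesces with carbonate ✓; burns with sooty flame ✓; soluble in ether ✓; density below water ✓
(D) compound eta — melting point high ✗; effervesces with carbonate ✓; burns with sooty flame ✗; soluble in ether ✓; density below water ✓
(B) is the only candidate with no mismatches.

B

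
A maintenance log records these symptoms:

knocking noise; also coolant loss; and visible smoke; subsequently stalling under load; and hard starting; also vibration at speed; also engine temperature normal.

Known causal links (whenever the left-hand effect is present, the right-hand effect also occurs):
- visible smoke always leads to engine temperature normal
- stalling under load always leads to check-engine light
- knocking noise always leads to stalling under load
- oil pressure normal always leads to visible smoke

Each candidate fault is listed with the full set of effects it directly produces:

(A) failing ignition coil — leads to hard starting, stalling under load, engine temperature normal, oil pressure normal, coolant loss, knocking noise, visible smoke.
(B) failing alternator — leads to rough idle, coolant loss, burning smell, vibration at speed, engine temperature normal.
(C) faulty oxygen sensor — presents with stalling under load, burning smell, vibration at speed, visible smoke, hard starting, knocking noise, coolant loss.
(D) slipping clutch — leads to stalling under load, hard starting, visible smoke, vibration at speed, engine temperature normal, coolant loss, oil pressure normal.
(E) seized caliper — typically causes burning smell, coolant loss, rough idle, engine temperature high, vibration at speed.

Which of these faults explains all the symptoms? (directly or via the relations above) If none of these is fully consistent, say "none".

Per-candidate check:
(A) failing ignition coil — knocking noise match; coolant loss match; visible smoke match; stalling under load match; hard starting match; vibration at speed miss; engine temperature normal match
(B) failing alternator — knocking noise miss; coolant loss match; visible smoke miss; stalling under load miss; hard starting miss; vibration at speed match; engine temperature normal match
(C) faulty oxygen sensor — knocking noise match; coolant loss match; visible smoke match; stalling under load match; hard starting match; vibration at speed match; engine temperature normal match (via visible smoke → engine temperature normal)
(D) slipping clutch — does not account for knocking noise
(E) seized caliper — knocking noise miss; coolant loss match; visible smoke miss; stalling under load miss; hard starting miss; vibration at speed match; engine temperature normal miss
(C) alone accounts for all the evidence.

C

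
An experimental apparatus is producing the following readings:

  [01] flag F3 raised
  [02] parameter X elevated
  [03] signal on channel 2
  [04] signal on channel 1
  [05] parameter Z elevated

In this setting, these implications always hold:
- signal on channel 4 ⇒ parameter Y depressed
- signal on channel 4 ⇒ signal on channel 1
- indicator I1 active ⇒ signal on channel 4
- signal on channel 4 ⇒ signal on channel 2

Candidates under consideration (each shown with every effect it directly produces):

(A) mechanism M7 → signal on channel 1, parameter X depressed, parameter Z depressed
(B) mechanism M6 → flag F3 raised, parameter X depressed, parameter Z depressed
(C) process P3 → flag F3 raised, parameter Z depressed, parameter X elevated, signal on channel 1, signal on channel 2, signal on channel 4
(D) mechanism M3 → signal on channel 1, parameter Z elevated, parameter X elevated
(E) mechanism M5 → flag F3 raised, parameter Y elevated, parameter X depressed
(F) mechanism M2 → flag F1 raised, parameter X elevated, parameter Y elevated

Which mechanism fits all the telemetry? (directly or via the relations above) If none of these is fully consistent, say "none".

Per-candidate check:
(A) mechanism M7 — fails on flag F3 raised, parameter X elevated, signal on channel 2, parameter Z elevated (predicts parameter X depressed, not parameter X elevated; predicts parameter Z depressed, not parameter Z elevated)
(B) mechanism M6 — flag F3 raised yes; parameter X elevated NO; signal on channel 2 NO; signal on channel 1 NO; parameter Z elevated NO
(C) process P3 — fails on parameter Z elevated (predicts parameter Z depressed, not parameter Z elevated)
(D) mechanism M3 — flag F3 raised NO; parameter X elevated yes; signal on channel 2 NO; signal on channel 1 yes; parameter Z elevated yes
(E) mechanism M5 — fails on parameter X elevated, signal on channel 2, signal on channel 1, parameter Z elevated (predicts parameter X depressed, not parameter X elevated)
(F) mechanism M2 — flag F3 raised NO; parameter X elevated yes; signal on channel 2 NO; signal on channel 1 NO; parameter Z elevated NO
No candidate is consistent with all observations.

none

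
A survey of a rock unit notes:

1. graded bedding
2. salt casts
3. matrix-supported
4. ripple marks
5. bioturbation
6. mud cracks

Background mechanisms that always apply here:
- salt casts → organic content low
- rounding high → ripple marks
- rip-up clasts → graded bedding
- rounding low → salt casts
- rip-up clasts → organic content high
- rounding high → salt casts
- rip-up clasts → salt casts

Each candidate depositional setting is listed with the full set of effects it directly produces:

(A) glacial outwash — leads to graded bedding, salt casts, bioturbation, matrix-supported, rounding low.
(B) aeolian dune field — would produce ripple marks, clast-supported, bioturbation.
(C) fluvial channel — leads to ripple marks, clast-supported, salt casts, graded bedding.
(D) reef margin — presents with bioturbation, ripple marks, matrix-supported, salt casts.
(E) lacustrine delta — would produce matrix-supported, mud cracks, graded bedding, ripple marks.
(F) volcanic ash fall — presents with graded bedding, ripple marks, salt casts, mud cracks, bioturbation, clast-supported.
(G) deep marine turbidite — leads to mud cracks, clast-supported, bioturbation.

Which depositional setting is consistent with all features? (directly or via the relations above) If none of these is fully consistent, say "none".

none

Checking each candidate against the observations:
(A) glacial outwash — graded bedding yes; salt casts yes; matrix-supported yes; ripple marks NO; bioturbation yes; mud cracks NO
(B) aeolian dune field — fails on graded bedding, salt casts, matrix-supported, mud cracks (predicts clast-supported, not matrix-supported)
(C) fluvial channel — graded bedding yes; salt casts yes; matrix-supported NO; ripple marks yes; bioturbation NO; mud cracks NO
(D) reef margin — graded bedding NO; salt casts yes; matrix-supported yes; ripple marks yes; bioturbation yes; mud cracks NO
(E) lacustrine delta — does not account for salt casts, bioturbation
(F) volcanic ash fall — fails on matrix-supported (predicts clast-supported, not matrix-supported)
(G) deep marine turbidite — graded bedding NO; salt casts NO; matrix-supported NO; ripple marks NO; bioturbation yes; mud cracks yes
Every candidate fails on at least one observation.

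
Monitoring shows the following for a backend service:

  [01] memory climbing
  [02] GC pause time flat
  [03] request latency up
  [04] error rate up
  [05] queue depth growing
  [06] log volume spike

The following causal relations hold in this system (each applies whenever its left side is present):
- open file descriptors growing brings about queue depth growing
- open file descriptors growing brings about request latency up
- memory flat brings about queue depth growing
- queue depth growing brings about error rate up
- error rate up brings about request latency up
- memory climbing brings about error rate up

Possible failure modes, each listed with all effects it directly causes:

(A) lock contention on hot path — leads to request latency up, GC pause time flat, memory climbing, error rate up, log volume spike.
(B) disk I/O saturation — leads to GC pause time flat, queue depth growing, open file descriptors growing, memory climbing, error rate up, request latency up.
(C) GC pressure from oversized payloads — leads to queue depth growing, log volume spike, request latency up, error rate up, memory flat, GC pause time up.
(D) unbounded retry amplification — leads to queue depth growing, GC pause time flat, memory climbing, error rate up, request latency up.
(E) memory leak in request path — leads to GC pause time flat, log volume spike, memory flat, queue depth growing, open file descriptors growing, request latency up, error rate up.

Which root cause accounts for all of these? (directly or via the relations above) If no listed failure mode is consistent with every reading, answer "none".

none

For each candidate, compare predicted effects to what was observed:
(A) lock contention on hot path — memory climbing match; GC pause time flat match; request latency up match; error rate up match; queue depth growing miss; log volume spike match
(B) disk I/O saturation — does not account for log volume spike
(C) GC pressure from oversized payloads — memory climbing miss; GC pause time flat miss; request latency up match; error rate up match; queue depth growing match; log volume spike match
(D) unbounded retry amplification — does not account for log volume spike
(E) memory leak in request path — fails on memory climbing (predicts memory flat, not memory climbing)
Every candidate fails on at least one observation.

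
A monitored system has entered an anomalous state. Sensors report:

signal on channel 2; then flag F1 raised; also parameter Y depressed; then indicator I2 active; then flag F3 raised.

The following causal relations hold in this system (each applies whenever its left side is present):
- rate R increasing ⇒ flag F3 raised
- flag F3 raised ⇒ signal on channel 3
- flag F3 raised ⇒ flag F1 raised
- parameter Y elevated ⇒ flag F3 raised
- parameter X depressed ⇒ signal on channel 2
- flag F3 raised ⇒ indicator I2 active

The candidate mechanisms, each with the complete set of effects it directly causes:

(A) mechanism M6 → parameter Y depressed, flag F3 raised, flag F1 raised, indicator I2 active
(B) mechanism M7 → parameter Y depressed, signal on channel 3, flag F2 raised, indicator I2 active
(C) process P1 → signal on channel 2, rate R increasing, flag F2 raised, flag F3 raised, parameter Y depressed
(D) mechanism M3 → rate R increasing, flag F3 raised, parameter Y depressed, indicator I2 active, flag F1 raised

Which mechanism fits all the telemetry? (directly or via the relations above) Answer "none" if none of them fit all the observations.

C

For each candidate, compare predicted effects to what was observed:
(A) mechanism M6 — does not account for signal on channel 2
(B) mechanism M7 — signal on channel 2 NO; flag F1 raised NO; parameter Y depressed yes; indicator I2 active yes; flag F3 raised NO
(C) process P1 — signal on channel 2 yes; flag F1 raised yes (through flag F3 raised → flag F1 raised); parameter Y depressed yes; indicator I2 active yes (through flag F3 raised → indicator I2 active); flag F3 raised yes
(D) mechanism M3 — signal on channel 2 NO; flag F1 raised yes; parameter Y depressed yes; indicator I2 active yes; flag F3 raised yes
Only (C) is consistent with every observation.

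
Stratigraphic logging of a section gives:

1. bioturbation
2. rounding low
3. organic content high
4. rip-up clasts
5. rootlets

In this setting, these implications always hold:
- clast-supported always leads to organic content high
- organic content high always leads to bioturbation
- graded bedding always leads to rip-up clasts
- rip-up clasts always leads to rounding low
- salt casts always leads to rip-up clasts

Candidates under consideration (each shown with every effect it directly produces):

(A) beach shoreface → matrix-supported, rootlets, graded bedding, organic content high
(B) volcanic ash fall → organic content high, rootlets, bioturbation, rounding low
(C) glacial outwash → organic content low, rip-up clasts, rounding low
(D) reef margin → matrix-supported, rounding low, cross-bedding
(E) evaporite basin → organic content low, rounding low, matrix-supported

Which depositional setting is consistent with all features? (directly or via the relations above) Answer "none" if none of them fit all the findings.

A

Testing each hypothesis:
(A) beach shoreface — accounts for every observation (bioturbation by organic content high → bioturbation)
(B) volcanic ash fall — bioturbation yes; rounding low yes; organic content high yes; rip-up clasts NO; rootlets yes
(C) glacial outwash — fails on bioturbation, organic content high, rootlets (predicts organic content low, not organic content high)
(D) reef margin — does not account for bioturbation, organic content high, rip-up clasts, rootlets
(E) evaporite basin — fails on bioturbation, organic content high, rip-up clasts, rootlets (predicts organic content low, not organic content high)
(A) alone accounts for all the evidence.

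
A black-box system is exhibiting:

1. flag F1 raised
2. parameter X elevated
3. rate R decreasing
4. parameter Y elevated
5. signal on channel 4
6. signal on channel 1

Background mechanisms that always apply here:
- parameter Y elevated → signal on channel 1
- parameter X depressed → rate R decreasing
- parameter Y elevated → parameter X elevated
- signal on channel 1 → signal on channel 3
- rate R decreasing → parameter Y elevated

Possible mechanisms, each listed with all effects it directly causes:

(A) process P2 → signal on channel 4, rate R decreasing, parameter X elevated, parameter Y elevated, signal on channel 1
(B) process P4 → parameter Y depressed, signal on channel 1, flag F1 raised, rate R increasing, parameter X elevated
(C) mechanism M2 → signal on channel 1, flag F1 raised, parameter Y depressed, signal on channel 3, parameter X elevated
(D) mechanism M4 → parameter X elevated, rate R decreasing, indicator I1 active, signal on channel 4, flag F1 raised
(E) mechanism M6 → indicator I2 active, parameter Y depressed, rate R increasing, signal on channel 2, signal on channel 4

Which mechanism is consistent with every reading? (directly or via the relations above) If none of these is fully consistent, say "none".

D

Per-candidate check:
(A) process P2 — flag F1 raised miss; parameter X elevated match; rate R decreasing match; parameter Y elevated match; signal on channel 4 match; signal on channel 1 match
(B) process P4 — fails on rate R decreasing, parameter Y elevated, signal on channel 4 (predicts rate R increasing, not rate R decreasing; predicts parameter Y depressed, not parameter Y elevated)
(C) mechanism M2 — flag F1 raised match; parameter X elevated match; rate R decreasing miss; parameter Y elevated miss; signal on channel 4 miss; signal on channel 1 match
(D) mechanism M4 — flag F1 raised match; parameter X elevated match; rate R decreasing match; parameter Y elevated match (via rate R decreasing → parameter Y elevated); signal on channel 4 match; signal on channel 1 match (via rate R decreasing → parameter Y elevated → signal on channel 1)
(E) mechanism M6 — flag F1 raised miss; parameter X elevated miss; rate R decreasing miss; parameter Y elevated miss; signal on channel 4 match; signal on channel 1 miss
Only (D) is consistent with every observation.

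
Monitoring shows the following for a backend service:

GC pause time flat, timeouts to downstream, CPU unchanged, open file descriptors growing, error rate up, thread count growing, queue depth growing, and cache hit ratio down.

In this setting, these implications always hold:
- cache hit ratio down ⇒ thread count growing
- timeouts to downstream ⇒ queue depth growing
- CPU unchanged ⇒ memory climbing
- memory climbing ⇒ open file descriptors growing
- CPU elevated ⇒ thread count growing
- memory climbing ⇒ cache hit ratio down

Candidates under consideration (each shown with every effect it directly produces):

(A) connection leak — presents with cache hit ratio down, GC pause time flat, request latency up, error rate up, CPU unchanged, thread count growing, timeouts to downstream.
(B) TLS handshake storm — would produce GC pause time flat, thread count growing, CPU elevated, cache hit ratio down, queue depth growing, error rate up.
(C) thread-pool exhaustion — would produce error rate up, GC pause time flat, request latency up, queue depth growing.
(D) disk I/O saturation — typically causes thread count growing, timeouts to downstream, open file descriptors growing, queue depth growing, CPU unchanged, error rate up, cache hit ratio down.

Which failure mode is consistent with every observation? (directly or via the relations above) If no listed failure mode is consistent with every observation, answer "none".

A

Per-candidate check:
(A) connection leak — accounts for every observation (open file descriptors growing through CPU unchanged → memory climbing → open file descriptors growing)
(B) TLS handshake storm — GC pause time flat ✓; timeouts to downstream ✗; CPU unchanged ✗; open file descriptors growing ✗; error rate up ✓; thread count growing ✓; queue depth growing ✓; cache hit ratio down ✓
(C) thread-pool exhaustion — GC pause time flat ✓; timeouts to downstream ✗; CPU unchanged ✗; open file descriptors growing ✗; error rate up ✓; thread count growing ✗; queue depth growing ✓; cache hit ratio down ✗
(D) disk I/O saturation — does not account for GC pause time flat
(A) is the only candidate with no mismatches.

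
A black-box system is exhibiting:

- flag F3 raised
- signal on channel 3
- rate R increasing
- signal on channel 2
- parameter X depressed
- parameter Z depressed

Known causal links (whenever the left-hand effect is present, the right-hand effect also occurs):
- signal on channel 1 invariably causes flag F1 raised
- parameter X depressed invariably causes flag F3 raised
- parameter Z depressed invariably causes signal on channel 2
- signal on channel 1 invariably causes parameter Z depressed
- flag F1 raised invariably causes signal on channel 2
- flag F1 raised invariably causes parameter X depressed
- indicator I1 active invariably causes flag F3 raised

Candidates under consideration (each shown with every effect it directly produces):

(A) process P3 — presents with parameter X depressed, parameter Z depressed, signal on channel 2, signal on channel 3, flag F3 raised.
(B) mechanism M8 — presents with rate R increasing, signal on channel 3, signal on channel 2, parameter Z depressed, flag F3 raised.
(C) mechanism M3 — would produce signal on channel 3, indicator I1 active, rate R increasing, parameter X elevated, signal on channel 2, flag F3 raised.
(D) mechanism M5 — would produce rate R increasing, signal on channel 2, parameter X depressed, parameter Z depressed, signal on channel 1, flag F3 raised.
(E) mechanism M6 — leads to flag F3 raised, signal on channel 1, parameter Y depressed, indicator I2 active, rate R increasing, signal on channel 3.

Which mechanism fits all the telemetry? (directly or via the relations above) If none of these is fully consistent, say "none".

E

Testing each hypothesis:
(A) process P3 — flag F3 raised +; signal on channel 3 +; rate R increasing -; signal on channel 2 +; parameter X depressed +; parameter Z depressed +
(B) mechanism M8 — flag F3 raised +; signal on channel 3 +; rate R increasing +; signal on channel 2 +; parameter X depressed -; parameter Z depressed +
(C) mechanism M3 — fails on parameter X depressed, parameter Z depressed (predicts parameter X elevated, not parameter X depressed)
(D) mechanism M5 — flag F3 raised +; signal on channel 3 -; rate R increasing +; signal on channel 2 +; parameter X depressed +; parameter Z depressed +
(E) mechanism M6 — accounts for every observation (signal on channel 2 by signal on channel 1 → flag F1 raised → signal on channel 2)
(E) alone accounts for all the evidence.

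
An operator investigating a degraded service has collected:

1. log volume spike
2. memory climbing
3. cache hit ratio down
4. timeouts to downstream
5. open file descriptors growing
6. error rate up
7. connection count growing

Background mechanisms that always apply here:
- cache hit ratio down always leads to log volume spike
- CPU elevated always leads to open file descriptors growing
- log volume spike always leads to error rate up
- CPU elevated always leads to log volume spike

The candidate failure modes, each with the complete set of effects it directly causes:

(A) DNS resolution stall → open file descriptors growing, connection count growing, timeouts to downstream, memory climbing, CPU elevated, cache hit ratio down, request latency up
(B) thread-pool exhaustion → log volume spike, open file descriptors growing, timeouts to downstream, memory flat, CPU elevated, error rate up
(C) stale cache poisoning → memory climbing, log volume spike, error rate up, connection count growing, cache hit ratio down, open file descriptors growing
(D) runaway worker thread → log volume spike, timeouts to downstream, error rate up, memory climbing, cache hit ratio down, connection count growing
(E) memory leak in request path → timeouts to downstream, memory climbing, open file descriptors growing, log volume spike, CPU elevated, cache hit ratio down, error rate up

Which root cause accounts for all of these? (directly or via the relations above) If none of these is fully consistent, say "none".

Per-candidate check:
(A) DNS resolution stall — log volume spike ✓ (via CPU elevated → log volume spike); memory climbing ✓; cache hit ratio down ✓; timeouts to downstream ✓; open file descriptors growing ✓; error rate up ✓ (via CPU elevated → log volume spike → error rate up); connection count growing ✓
(B) thread-pool exhaustion — fails on memory climbing, cache hit ratio down, connection count growing (predicts memory flat, not memory climbing)
(C) stale cache poisoning — log volume spike ✓; memory climbing ✓; cache hit ratio down ✓; timeouts to downstream ✗; open file descriptors growing ✓; error rate up ✓; connection count growing ✓
(D) runaway worker thread — does not account for open file descriptors growing
(E) memory leak in request path — log volume spike ✓; memory climbing ✓; cache hit ratio down ✓; timeouts to downstream ✓; open file descriptors growing ✓; error rate up ✓; connection count growing ✗
Only (A) is consistent with every observation.

A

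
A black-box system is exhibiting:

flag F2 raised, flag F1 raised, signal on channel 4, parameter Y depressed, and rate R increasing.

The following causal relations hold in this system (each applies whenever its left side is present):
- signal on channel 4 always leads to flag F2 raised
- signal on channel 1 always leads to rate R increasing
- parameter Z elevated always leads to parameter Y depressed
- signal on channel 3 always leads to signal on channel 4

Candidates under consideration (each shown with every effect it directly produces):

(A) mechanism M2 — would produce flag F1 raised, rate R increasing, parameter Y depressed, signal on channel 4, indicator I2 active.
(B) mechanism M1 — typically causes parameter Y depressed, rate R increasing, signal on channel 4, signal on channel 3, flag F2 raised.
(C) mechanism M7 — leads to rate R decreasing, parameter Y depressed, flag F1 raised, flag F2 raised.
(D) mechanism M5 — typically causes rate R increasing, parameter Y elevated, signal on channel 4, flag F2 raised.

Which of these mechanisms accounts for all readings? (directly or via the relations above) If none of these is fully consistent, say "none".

A

Testing each hypothesis:
(A) mechanism M2 — accounts for every observation (flag F2 raised by signal on channel 4 → flag F2 raised)
(B) mechanism M1 — flag F2 raised yes; flag F1 raised NO; signal on channel 4 yes; parameter Y depressed yes; rate R increasing yes
(C) mechanism M7 — fails on signal on channel 4, rate R increasing (predicts rate R decreasing, not rate R increasing)
(D) mechanism M5 — flag F2 raised yes; flag F1 raised NO; signal on channel 4 yes; parameter Y depressed NO; rate R increasing yes
Only (A) is consistent with every observation.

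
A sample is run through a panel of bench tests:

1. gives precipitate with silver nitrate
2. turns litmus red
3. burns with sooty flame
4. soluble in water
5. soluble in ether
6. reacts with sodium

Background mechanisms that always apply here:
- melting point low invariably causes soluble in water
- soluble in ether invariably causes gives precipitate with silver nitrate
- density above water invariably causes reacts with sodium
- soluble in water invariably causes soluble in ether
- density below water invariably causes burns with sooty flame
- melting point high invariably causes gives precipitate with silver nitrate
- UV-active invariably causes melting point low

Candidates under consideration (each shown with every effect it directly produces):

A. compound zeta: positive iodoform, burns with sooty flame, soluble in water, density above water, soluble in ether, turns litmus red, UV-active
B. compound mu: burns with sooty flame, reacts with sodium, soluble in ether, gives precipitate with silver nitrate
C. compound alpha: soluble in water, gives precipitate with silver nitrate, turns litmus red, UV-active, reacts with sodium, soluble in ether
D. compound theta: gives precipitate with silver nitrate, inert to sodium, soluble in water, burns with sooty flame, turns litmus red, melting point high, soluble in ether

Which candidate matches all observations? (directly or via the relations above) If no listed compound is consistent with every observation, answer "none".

A

Per-candidate check:
(A) compound zeta — accounts for every observation (gives precipitate with silver nitrate through soluble in ether → gives precipitate with silver nitrate)
(B) compound mu — gives precipitate with silver nitrate ✓; turns litmus red ✗; burns with sooty flame ✓; soluble in water ✗; soluble in ether ✓; reacts with sodium ✓
(C) compound alpha — does not account for burns with sooty flame
(D) compound theta — gives precipitate with silver nitrate ✓; turns litmus red ✓; burns with sooty flame ✓; soluble in water ✓; soluble in ether ✓; reacts with sodium ✗
Only (A) is consistent with every observation.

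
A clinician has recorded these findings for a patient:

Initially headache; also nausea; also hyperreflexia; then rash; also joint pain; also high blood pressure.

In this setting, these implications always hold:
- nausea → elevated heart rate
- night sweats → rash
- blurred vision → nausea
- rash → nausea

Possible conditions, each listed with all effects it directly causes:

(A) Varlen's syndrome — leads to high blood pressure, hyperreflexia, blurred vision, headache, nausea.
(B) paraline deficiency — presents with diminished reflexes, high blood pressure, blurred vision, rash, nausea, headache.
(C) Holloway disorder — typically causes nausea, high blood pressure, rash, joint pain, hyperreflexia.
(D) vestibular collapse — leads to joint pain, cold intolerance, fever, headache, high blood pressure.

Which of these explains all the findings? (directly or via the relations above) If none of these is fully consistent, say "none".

Checking each candidate against the observations:
(A) Varlen's syndrome — headache ✓; nausea ✓; hyperreflexia ✓; rash ✗; joint pain ✗; high blood pressure ✓
(B) paraline deficiency — headache ✓; nausea ✓; hyperreflexia ✗; rash ✓; joint pain ✗; high blood pressure ✓
(C) Holloway disorder — headache ✗; nausea ✓; hyperreflexia ✓; rash ✓; joint pain ✓; high blood pressure ✓
(D) vestibular collapse — headache ✓; nausea ✗; hyperreflexia ✗; rash ✗; joint pain ✓; high blood pressure ✓
Every candidate fails on at least one observation.

none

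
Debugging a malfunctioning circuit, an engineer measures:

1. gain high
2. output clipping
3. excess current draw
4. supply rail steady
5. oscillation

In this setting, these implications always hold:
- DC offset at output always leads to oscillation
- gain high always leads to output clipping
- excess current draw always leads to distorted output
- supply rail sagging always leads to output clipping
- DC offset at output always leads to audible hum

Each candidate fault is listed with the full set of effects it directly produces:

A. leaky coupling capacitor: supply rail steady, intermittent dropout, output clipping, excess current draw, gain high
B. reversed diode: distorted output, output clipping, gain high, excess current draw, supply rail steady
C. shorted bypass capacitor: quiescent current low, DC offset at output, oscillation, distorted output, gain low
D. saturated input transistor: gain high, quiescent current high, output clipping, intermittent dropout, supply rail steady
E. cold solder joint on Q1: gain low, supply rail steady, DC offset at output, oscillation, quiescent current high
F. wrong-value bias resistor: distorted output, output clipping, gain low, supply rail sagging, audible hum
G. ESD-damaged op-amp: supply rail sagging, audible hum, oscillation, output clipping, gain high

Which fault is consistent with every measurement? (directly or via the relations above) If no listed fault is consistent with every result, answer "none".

Checking each candidate against the observations:
(A) leaky coupling capacitor — does not account for oscillation
(B) reversed diode — gain high ✓; output clipping ✓; excess current draw ✓; supply rail steady ✓; oscillation ✗
(C) shorted bypass capacitor — gain high ✗; output clipping ✗; excess current draw ✗; supply rail steady ✗; oscillation ✓
(D) saturated input transistor — does not account for excess current draw, oscillation
(E) cold solder joint on Q1 — fails on gain high, output clipping, excess current draw (predicts gain low, not gain high)
(F) wrong-value bias resistor — fails on gain high, excess current draw, supply rail steady, oscillation (predicts gain low, not gain high; predicts supply rail sagging, not supply rail steady)
(G) ESD-damaged op-amp — fails on excess current draw, supply rail steady (predicts supply rail sagging, not supply rail steady)
Every candidate fails on at least one observation.

none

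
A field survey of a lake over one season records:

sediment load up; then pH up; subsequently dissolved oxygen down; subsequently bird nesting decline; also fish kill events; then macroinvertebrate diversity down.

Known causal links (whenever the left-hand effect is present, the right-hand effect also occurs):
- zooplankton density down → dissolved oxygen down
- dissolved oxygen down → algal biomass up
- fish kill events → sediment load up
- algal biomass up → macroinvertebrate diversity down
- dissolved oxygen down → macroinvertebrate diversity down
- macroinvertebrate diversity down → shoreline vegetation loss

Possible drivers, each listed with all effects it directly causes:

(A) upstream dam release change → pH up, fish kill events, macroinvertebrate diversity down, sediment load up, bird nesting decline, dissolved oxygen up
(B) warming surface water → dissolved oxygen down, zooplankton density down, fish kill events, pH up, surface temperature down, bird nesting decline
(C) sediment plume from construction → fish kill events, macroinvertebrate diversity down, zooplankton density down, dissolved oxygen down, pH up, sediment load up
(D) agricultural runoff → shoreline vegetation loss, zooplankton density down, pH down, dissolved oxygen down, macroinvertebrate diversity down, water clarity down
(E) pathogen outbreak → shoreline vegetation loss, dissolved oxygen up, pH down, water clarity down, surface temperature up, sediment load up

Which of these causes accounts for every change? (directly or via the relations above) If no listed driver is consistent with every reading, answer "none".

Testing each hypothesis:
(A) upstream dam release change — fails on dissolved oxygen down (predicts dissolved oxygen up, not dissolved oxygen down)
(B) warming surface water — accounts for every observation (sediment load up through fish kill events → sediment load up)
(C) sediment plume from construction — sediment load up ✓; pH up ✓; dissolved oxygen down ✓; bird nesting decline ✗; fish kill events ✓; macroinvertebrate diversity down ✓
(D) agricultural runoff — sediment load up ✗; pH up ✗; dissolved oxygen down ✓; bird nesting decline ✗; fish kill events ✗; macroinvertebrate diversity down ✓
(E) pathogen outbreak — fails on pH up, dissolved oxygen down, bird nesting decline, fish kill events, macroinvertebrate diversity down (predicts pH down, not pH up; predicts dissolved oxygen up, not dissolved oxygen down)
(B) is the only candidate with no mismatches.

B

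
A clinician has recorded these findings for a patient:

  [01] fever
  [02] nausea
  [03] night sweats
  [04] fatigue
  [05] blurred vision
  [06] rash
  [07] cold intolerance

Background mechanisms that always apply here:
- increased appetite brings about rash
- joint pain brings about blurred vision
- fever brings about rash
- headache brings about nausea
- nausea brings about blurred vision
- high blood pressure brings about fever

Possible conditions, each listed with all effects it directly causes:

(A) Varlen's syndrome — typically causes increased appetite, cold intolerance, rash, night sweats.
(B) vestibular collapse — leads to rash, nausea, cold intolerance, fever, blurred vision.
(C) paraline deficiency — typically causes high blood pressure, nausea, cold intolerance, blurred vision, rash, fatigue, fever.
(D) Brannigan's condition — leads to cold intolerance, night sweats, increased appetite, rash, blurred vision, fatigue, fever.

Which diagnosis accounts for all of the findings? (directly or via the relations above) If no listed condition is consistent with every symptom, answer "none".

none

Per-candidate check:
(A) Varlen's syndrome — does not account for fever, nausea, fatigue, blurred vision
(B) vestibular collapse — fever ✓; nausea ✓; night sweats ✗; fatigue ✗; blurred vision ✓; rash ✓; cold intolerance ✓
(C) paraline deficiency — fever ✓; nausea ✓; night sweats ✗; fatigue ✓; blurred vision ✓; rash ✓; cold intolerance ✓
(D) Brannigan's condition — fever ✓; nausea ✗; night sweats ✓; fatigue ✓; blurred vision ✓; rash ✓; cold intolerance ✓
Every candidate fails on at least one observation.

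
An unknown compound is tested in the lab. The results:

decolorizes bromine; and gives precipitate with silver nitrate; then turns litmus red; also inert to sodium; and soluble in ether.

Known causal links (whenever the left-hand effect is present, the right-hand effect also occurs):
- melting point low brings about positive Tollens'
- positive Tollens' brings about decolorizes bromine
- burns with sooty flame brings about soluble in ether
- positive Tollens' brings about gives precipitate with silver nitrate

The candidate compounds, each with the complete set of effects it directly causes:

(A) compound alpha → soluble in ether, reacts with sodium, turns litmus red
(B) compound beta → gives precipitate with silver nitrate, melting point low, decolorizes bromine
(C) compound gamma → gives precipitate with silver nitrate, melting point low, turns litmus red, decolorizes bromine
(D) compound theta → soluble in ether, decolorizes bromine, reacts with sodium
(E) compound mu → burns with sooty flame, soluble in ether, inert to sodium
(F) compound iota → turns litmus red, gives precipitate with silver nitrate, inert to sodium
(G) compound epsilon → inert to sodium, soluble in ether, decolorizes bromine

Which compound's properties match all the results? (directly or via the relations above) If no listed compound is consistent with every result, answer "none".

Testing each hypothesis:
(A) compound alpha — decolorizes bromine ✗; gives precipitate with silver nitrate ✗; turns litmus red ✓; inert to sodium ✗; soluble in ether ✓
(B) compound beta — does not account for turns litmus red, inert to sodium, soluble in ether
(C) compound gamma — does not account for inert to sodium, soluble in ether
(D) compound theta — fails on gives precipitate with silver nitrate, turns litmus red, inert to sodium (predicts reacts with sodium, not inert to sodium)
(E) compound mu — does not account for decolorizes bromine, gives precipitate with silver nitrate, turns litmus red
(F) compound iota — decolorizes bromine ✗; gives precipitate with silver nitrate ✓; turns litmus red ✓; inert to sodium ✓; soluble in ether ✗
(G) compound epsilon — does not account for gives precipitate with silver nitrate, turns litmus red
Every candidate fails on at least one observation.

none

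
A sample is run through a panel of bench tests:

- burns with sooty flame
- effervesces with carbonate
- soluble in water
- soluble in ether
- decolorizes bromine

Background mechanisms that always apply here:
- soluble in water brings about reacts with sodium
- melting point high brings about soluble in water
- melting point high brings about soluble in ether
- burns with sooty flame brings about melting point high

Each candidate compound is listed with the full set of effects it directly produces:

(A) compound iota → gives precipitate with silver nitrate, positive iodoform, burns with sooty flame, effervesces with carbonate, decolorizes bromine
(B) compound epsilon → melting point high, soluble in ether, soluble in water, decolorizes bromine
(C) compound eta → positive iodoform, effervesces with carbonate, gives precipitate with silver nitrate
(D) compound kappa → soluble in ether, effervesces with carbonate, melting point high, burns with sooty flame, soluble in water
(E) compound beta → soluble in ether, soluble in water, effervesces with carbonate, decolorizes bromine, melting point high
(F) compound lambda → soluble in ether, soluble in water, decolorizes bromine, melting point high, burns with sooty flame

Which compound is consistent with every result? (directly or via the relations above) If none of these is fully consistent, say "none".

Testing each hypothesis:
(A) compound iota — burns with sooty flame yes; effervesces with carbonate yes; soluble in water yes (through burns with sooty flame → melting point high → soluble in water); soluble in ether yes (through burns with sooty flame → melting point high → soluble in ether); decolorizes bromine yes
(B) compound epsilon — burns with sooty flame NO; effervesces with carbonate NO; soluble in water yes; soluble in ether yes; decolorizes bromine yes
(C) compound eta — does not account for burns with sooty flame, soluble in water, soluble in ether, decolorizes bromine
(D) compound kappa — burns with sooty flame yes; effervesces with carbonate yes; soluble in water yes; soluble in ether yes; decolorizes bromine NO
(E) compound beta — burns with sooty flame NO; effervesces with carbonate yes; soluble in water yes; soluble in ether yes; decolorizes bromine yes
(F) compound lambda — does not account for effervesces with carbonate
Only (A) is consistent with every observation.

A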